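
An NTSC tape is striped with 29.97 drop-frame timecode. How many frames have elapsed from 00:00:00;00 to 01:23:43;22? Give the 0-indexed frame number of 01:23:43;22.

As if non-drop at 30 labels/s: (1 × 3600 + 23 × 60 + 43) × 30 + 22 = 150712.
Minute boundaries passed: 83; those not divisible by 10: 83 − 8 = 75; dropped labels = 2 × 75 = 150.
Actual frame index = 150712 − 150 = 150562.

150562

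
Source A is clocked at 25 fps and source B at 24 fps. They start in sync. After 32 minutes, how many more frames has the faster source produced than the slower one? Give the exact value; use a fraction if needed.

32 min = 1920 s.
A emits 25 × 1920 = 48000 frames; B emits 24 × 1920 = 46080.
Difference = 1920 frames; B is behind A.

1920 frames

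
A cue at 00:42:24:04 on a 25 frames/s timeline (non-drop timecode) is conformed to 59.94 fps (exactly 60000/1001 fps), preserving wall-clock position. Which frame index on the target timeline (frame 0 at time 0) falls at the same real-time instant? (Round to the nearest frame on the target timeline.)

Source frame index: (0×3600 + 42×60 + 24) × 25 + 4 = 63604.
Real time: 63604 / (25) = 63604/25 s.
Target frame: (63604/25) × (60000/1001) = 152649600/1001 ≈ 152497.103 → 152497.

frame 152497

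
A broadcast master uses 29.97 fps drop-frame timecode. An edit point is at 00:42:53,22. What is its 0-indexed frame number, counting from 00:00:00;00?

77136

As if non-drop at 30 labels/s: (0 × 3600 + 42 × 60 + 53) × 30 + 22 = 77212.
Minute boundaries passed: 42; those not divisible by 10: 42 − 4 = 38; dropped labels = 2 × 38 = 76.
Actual frame index = 77212 − 76 = 77136.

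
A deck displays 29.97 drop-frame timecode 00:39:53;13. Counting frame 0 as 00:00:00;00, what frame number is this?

71731

Complete 10-minute blocks: 3, each 17982 frames → 53946.
Remaining 9 whole minutes in the current block: 1800 + 8 × 1798 = 16184 frames.
Within the current minute: 53 × 30 + 13 − 2 = 1601 (labels ;00/;01 skipped at this minute). Total = 53946 + 16184 + 1601 = 71731.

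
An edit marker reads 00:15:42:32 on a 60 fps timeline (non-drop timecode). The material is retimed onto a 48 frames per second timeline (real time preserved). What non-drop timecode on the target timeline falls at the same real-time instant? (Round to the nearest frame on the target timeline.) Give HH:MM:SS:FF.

00:15:42:26

Source frame index: (0×3600 + 15×60 + 42) × 60 + 32 = 56552.
Real time: 56552 / (60) = 14138/15 s.
Target frame: (14138/15) × (48) = 226208/5 ≈ 45241.600 → 45242.
At 48 labels/s: frame 45242 → 00:15:42:26.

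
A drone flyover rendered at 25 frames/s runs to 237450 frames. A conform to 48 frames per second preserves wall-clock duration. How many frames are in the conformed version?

Target frames = source frames × (target rate / source rate) = 237450 × (48)/(25) = 237450 × 48/25 = 455904.

455904 frames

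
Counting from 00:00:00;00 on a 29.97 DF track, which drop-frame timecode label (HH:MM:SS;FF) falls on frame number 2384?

00:01:19;16

Ten DF minutes hold 17982 frames, so frame 2384 lies in block 0 (frames 0–17981) with 2384 frames into that block.
The block's first minute is 1800 frames and the rest 1798 each; 2384 frames reaches minute 1, so 0 × 18 + 1 × 2 = 2 labels have been skipped so far.
Adding those back, label number 2384 + 2 = 2386 at 30 labels/s is 79 s + 16 f = 0 h 1 min 19 s frame 16, i.e. 00:01:19;16.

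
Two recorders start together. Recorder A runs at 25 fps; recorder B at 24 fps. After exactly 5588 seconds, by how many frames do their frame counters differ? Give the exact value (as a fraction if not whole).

5588 frames

A emits 25 × 5588 = 139700 frames; B emits 24 × 5588 = 134112.
Difference = 5588 frames; B is behind A.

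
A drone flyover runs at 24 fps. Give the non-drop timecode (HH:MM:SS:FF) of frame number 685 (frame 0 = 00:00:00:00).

00:00:28:13

685 ÷ 24 = 28 full seconds, remainder 13 frames.
28 s = 0 h 0 min 28 s.
Timecode: 00:00:28:13.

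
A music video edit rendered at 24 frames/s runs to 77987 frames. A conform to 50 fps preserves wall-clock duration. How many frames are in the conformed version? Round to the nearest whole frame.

Frames at target rate = 77987 × (50) / (24) = 1949675/12 ≈ 162472.917.
Nearest whole frame: 162473.

162473 frames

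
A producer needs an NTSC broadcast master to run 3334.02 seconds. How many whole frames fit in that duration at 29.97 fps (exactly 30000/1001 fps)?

99920 frames

Frames = 3334.02 × 30000/1001 = 100020600/1001 ≈ 99920.6793.
Complete frames: 99920.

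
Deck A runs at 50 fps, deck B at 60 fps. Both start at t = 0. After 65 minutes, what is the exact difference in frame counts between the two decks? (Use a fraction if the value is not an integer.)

39000 frames

65 min = 3900 s.
A emits 50 × 3900 = 195000 frames; B emits 60 × 3900 = 234000.
Difference = 39000 frames; B is ahead of A.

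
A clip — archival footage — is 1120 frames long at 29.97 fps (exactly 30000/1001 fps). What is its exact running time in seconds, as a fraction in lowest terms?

14014/375 seconds

Running time = 1120 ÷ (30000/1001) = 1120 × 1001/30000 = 14014/375 s.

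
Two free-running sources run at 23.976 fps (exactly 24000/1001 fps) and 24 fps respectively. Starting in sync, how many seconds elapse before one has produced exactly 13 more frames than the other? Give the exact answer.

The gap grows by |24 − 24000/1001| = 24/1001 frames per second.
Time for a 13-frame gap: 13 ÷ (24/1001) = 13013/24 s.

13013/24 seconds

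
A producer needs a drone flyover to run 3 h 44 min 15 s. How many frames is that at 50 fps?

3 h 44 min 15 s = 13455 s.
Frames = 13455 × 50 = 672750.

672750 frames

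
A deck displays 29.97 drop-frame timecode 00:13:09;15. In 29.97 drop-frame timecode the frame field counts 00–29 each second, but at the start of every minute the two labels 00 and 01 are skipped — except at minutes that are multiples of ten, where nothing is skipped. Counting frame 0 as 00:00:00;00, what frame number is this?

As if non-drop at 30 labels/s: (0 × 3600 + 13 × 60 + 9) × 30 + 15 = 23685.
Minute boundaries passed: 13; those not divisible by 10: 13 − 1 = 12; dropped labels = 2 × 12 = 24.
Actual frame index = 23685 − 24 = 23661.

23661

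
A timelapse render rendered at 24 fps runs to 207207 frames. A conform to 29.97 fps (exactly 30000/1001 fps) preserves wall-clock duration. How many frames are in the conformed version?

258750 frames

Target frames = source frames × (target rate / source rate) = 207207 × (30000/1001)/(24) = 207207 × 1250/1001 = 258750.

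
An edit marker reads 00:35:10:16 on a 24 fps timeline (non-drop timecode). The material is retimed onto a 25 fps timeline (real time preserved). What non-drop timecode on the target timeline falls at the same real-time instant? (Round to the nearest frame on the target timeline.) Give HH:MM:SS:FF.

Source frame index: (0×3600 + 35×60 + 10) × 24 + 16 = 50656.
Real time: 50656 / (24) = 6332/3 s.
Target frame: (6332/3) × (25) = 158300/3 ≈ 52766.667 → 52767.
At 25 labels/s: frame 52767 → 00:35:10:17.

00:35:10:17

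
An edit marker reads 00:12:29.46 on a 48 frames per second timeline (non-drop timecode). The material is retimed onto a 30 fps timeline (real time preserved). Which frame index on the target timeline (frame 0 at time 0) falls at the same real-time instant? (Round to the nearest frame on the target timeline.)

Source frame index: (0×3600 + 12×60 + 29) × 48 + 46 = 35998.
Real time: 35998 / (48) = 17999/24 s.
Target frame: (17999/24) × (30) = 89995/4 ≈ 22498.750 → 22499.

frame 22499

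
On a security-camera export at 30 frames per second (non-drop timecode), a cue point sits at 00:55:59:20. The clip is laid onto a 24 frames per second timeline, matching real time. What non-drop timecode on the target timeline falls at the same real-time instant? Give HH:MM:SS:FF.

Source frame index: (0×3600 + 55×60 + 59) × 30 + 20 = 100790.
Real time: 100790 / (30) = 10079/3 s.
Target frame: (10079/3) × (24) = 80632.
At 24 labels/s: frame 80632 → 00:55:59:16.

00:55:59:16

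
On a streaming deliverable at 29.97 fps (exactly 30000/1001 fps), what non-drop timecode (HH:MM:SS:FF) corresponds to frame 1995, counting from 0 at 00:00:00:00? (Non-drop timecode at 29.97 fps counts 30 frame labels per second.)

1995 ÷ 30 = 66 full seconds, remainder 15 frames.
66 s = 0 h 1 min 6 s.
Timecode: 00:01:06:15.

00:01:06:15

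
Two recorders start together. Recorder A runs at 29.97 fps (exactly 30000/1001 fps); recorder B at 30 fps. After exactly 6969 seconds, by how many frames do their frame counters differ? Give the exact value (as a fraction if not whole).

A emits 30000/1001 × 6969 = 209070000/1001 frames; B emits 30 × 6969 = 209070.
Difference = 209070/1001 frames (≈ 208.8611); B is ahead of A.

209070/1001 frames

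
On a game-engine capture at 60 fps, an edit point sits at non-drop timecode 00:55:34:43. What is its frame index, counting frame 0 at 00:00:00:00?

frame 200083

Total seconds to the label: (0 × 3600 + 55 × 60 + 34) = 3334.
Frame index = 3334 × 60 + 43 = 200083.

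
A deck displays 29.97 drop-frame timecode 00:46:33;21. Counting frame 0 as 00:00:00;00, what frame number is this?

As if non-drop at 30 labels/s: (0 × 3600 + 46 × 60 + 33) × 30 + 21 = 83811.
Minute boundaries passed: 46; those not divisible by 10: 46 − 4 = 42; dropped labels = 2 × 42 = 84.
Actual frame index = 83811 − 84 = 83727.

83727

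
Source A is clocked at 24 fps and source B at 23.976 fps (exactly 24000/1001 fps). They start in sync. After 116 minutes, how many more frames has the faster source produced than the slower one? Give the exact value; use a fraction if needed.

167040/1001 frames

116 min = 6960 s.
A emits 24 × 6960 = 167040 frames; B emits 24000/1001 × 6960 = 167040000/1001.
Difference = 167040/1001 frames (≈ 166.8731); B is behind A.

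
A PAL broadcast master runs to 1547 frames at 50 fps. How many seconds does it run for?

Running time = 1547 / (50) = 30.94 s.

30.94 seconds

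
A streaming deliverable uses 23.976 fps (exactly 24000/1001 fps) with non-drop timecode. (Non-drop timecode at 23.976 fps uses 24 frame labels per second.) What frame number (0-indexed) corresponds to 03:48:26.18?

Total seconds to the label: (3 × 3600 + 48 × 60 + 26) = 13706.
Frame index = 13706 × 24 + 18 = 328962.

frame 328962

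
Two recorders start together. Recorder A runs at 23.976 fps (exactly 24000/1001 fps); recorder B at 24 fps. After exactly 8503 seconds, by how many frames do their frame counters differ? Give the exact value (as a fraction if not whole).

A emits 24000/1001 × 8503 = 18552000/91 frames; B emits 24 × 8503 = 204072.
Difference = 18552/91 frames (≈ 203.8681); B is ahead of A.

18552/91 frames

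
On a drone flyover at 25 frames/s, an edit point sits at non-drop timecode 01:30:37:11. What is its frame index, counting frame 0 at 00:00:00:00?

frame 135936

Total seconds to the label: (1 × 3600 + 30 × 60 + 37) = 5437.
Frame index = 5437 × 25 + 11 = 135936.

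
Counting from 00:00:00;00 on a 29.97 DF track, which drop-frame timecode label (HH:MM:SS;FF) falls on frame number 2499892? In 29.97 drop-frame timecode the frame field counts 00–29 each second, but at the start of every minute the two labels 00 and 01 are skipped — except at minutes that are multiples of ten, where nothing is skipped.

Each 10-minute DF block holds 10 × 60 × 30 − 9 × 2 = 17982 frames. 2499892 ÷ 17982 → 139 full blocks, remainder 394.
Within the partial block the first minute is 1800 frames and each further minute 1798, so 0 further minute boundaries passed. Total skipped labels = 18 × 139 + 2 × 0 = 2502.
Non-drop label index = 2499892 + 2502 = 2502394; at 30 labels/s that is 23:10:13:04, i.e. DF 23:10:13;04.

23:10:13;04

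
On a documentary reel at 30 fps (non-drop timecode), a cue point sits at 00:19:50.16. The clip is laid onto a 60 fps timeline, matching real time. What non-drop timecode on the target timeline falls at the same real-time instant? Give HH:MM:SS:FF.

Source frame index: (0×3600 + 19×60 + 50) × 30 + 16 = 35716.
Real time: 35716 / (30) = 17858/15 s.
Target frame: (17858/15) × (60) = 71432.
At 60 labels/s: frame 71432 → 00:19:50:32.

00:19:50:32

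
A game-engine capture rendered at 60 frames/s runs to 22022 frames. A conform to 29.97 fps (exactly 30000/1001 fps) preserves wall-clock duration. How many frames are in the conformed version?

Target frames = source frames × (target rate / source rate) = 22022 × (30000/1001)/(60) = 22022 × 500/1001 = 11000.

11000 frames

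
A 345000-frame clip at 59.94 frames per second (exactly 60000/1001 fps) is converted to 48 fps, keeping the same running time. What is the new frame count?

276276 frames

Target frames = source frames × (target rate / source rate) = 345000 × (48)/(60000/1001) = 345000 × 1001/1250 = 276276.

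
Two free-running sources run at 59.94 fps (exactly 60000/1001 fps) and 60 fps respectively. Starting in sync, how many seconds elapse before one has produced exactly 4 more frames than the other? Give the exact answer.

The gap grows by |60 − 60000/1001| = 60/1001 frames per second.
Time for a 4-frame gap: 4 ÷ (60/1001) = 1001/15 s.

1001/15 seconds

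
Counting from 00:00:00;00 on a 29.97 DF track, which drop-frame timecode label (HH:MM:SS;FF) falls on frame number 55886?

00:31:04;22

Each 10-minute DF block holds 10 × 60 × 30 − 9 × 2 = 17982 frames. 55886 ÷ 17982 → 3 full blocks, remainder 1940.
Within the partial block the first minute is 1800 frames and each further minute 1798, so 1 further minute boundary passed. Total skipped labels = 18 × 3 + 2 × 1 = 56.
Non-drop label index = 55886 + 56 = 55942; at 30 labels/s that is 00:31:04:22, i.e. DF 00:31:04;22.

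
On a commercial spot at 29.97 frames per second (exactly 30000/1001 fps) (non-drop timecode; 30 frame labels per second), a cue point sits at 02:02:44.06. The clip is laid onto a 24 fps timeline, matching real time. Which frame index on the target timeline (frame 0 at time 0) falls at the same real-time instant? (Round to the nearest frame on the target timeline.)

Source frame index: (2×3600 + 2×60 + 44) × 30 + 6 = 220926.
Real time: 220926 / (30000/1001) = 36857821/5000 s.
Target frame: (36857821/5000) × (24) = 110573463/625 ≈ 176917.541 → 176918.

frame 176918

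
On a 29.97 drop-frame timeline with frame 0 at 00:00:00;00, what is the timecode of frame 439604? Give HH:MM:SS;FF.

04:04:28;04

Ten DF minutes hold 17982 frames, so frame 439604 lies in block 24 (frames 431568–449549) with 8036 frames into that block.
The block's first minute is 1800 frames and the rest 1798 each; 8036 frames reaches minute 4, so 24 × 18 + 4 × 2 = 440 labels have been skipped so far.
Adding those back, label number 439604 + 440 = 440044 at 30 labels/s is 14668 s + 4 f = 4 h 4 min 28 s frame 4, i.e. 04:04:28;04.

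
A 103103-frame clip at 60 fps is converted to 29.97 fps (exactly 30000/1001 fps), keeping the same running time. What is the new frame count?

51500 frames

Target frames = source frames × (target rate / source rate) = 103103 × (30000/1001)/(60) = 103103 × 500/1001 = 51500.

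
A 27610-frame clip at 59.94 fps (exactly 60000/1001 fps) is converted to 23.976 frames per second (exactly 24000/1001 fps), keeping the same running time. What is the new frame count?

11044 frames

Target frames = source frames × (target rate / source rate) = 27610 × (24000/1001)/(60000/1001) = 27610 × 2/5 = 11044.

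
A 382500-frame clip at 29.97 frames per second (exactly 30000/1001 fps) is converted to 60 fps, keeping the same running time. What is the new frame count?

765765 frames

Target frames = source frames × (target rate / source rate) = 382500 × (60)/(30000/1001) = 382500 × 1001/500 = 765765.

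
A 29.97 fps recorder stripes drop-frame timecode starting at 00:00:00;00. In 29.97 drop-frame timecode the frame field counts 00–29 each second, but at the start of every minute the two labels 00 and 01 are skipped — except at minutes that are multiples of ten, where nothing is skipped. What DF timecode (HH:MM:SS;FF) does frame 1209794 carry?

11:12:46;24

Ten DF minutes hold 17982 frames, so frame 1209794 lies in block 67 (frames 1204794–1222775) with 5000 frames into that block.
The block's first minute is 1800 frames and the rest 1798 each; 5000 frames reaches minute 2, so 67 × 18 + 2 × 2 = 1210 labels have been skipped so far.
Adding those back, label number 1209794 + 1210 = 1211004 at 30 labels/s is 40366 s + 24 f = 11 h 12 min 46 s frame 24, i.e. 11:12:46;24.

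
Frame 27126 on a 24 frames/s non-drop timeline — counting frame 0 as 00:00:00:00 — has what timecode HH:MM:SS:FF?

27126 ÷ 24 = 1130 full seconds, remainder 6 frames.
1130 s = 0 h 18 min 50 s.
Timecode: 00:18:50:06.

00:18:50:06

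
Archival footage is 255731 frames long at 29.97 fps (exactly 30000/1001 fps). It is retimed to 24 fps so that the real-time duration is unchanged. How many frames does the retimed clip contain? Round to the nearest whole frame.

Frames at target rate = 255731 × (24) / (30000/1001) = 255986731/1250 ≈ 204789.385.
Nearest whole frame: 204789.

204789 frames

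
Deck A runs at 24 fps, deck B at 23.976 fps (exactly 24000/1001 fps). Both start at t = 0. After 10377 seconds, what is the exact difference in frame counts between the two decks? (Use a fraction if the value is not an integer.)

249048/1001 frames

A emits 24 × 10377 = 249048 frames; B emits 24000/1001 × 10377 = 249048000/1001.
Difference = 249048/1001 frames (≈ 248.7992); B is behind A.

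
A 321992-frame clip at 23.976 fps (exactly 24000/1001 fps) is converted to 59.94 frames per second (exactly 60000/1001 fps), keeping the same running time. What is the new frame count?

804980 frames

Target frames = source frames × (target rate / source rate) = 321992 × (60000/1001)/(24000/1001) = 321992 × 5/2 = 804980.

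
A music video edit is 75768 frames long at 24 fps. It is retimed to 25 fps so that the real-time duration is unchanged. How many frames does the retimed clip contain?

Target frames = source frames × (target rate / source rate) = 75768 × (25)/(24) = 75768 × 25/24 = 78925.

78925 frames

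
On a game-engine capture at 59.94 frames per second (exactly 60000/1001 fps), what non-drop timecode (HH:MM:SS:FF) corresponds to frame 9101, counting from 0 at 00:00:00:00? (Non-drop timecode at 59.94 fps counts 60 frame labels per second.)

9101 ÷ 60 = 151 full seconds, remainder 41 frames.
151 s = 0 h 2 min 31 s.
Timecode: 00:02:31:41.

00:02:31:41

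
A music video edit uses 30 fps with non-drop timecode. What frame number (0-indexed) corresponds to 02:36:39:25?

frame 281995

Total seconds to the label: (2 × 3600 + 36 × 60 + 39) = 9399.
Frame index = 9399 × 30 + 25 = 281995.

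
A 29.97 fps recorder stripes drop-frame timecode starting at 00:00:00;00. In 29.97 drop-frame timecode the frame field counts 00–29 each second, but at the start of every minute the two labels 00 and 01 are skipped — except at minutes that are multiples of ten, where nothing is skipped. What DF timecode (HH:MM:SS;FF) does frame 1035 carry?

Ten DF minutes hold 17982 frames, so frame 1035 lies in block 0 (frames 0–17981) with 1035 frames into that block.
The block's first minute is 1800 frames and the rest 1798 each; 1035 frames reaches minute 0, so 0 × 18 + 0 × 2 = 0 labels have been skipped so far.
Adding those back, label number 1035 + 0 = 1035 at 30 labels/s is 34 s + 15 f = 0 h 0 min 34 s frame 15, i.e. 00:00:34;15.

00:00:34;15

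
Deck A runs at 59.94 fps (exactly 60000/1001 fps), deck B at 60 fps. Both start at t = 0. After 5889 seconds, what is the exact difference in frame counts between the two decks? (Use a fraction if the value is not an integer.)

27180/77 frames

A emits 60000/1001 × 5889 = 27180000/77 frames; B emits 60 × 5889 = 353340.
Difference = 27180/77 frames (≈ 352.9870); B is ahead of A.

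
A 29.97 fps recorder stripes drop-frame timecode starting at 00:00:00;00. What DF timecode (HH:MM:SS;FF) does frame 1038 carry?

00:00:34;18

Each 10-minute DF block holds 10 × 60 × 30 − 9 × 2 = 17982 frames. 1038 ÷ 17982 → 0 full blocks, remainder 1038.
Within the partial block the first minute is 1800 frames and each further minute 1798, so 0 further minute boundaries passed. Total skipped labels = 18 × 0 + 2 × 0 = 0.
Non-drop label index = 1038 + 0 = 1038; at 30 labels/s that is 00:00:34:18, i.e. DF 00:00:34;18.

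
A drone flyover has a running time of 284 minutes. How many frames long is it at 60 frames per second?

284 min = 17040 s.
Frames = 17040 × 60 = 1022400.

1022400 frames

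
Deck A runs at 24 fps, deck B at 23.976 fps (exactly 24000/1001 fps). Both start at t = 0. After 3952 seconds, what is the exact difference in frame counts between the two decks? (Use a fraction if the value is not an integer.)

A emits 24 × 3952 = 94848 frames; B emits 24000/1001 × 3952 = 7296000/77.
Difference = 7296/77 frames (≈ 94.7532); B is behind A.

7296/77 frames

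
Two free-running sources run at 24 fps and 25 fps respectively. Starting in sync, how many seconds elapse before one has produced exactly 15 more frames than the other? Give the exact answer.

15 seconds

The gap grows by |25 − 24| = 1 frame per second.
Time for a 15-frame gap: 15 ÷ (1) = 15 s.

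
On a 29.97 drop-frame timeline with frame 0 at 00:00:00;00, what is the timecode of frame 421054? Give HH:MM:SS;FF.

03:54:09;06

Ten DF minutes hold 17982 frames, so frame 421054 lies in block 23 (frames 413586–431567) with 7468 frames into that block.
The block's first minute is 1800 frames and the rest 1798 each; 7468 frames reaches minute 4, so 23 × 18 + 4 × 2 = 422 labels have been skipped so far.
Adding those back, label number 421054 + 422 = 421476 at 30 labels/s is 14049 s + 6 f = 3 h 54 min 9 s frame 6, i.e. 03:54:09;06.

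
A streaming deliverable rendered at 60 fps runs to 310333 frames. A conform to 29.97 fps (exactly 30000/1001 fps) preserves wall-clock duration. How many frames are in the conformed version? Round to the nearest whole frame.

Frames at target rate = 310333 × (30000/1001) / (60) = 155166500/1001 ≈ 155011.489.
Nearest whole frame: 155011.

155011 frames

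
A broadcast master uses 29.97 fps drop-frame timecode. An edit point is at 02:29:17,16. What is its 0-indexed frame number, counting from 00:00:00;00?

268456

As if non-drop at 30 labels/s: (2 × 3600 + 29 × 60 + 17) × 30 + 16 = 268726.
Minute boundaries passed: 149; those not divisible by 10: 149 − 14 = 135; dropped labels = 2 × 135 = 270.
Actual frame index = 268726 − 270 = 268456.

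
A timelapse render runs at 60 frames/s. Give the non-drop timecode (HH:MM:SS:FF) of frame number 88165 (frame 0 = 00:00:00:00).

00:24:29:25

88165 ÷ 60 = 1469 full seconds, remainder 25 frames.
1469 s = 0 h 24 min 29 s.
Timecode: 00:24:29:25.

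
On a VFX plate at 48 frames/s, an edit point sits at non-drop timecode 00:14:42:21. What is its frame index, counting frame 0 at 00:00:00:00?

frame 42357

Total seconds to the label: (0 × 3600 + 14 × 60 + 42) = 882.
Frame index = 882 × 48 + 21 = 42357.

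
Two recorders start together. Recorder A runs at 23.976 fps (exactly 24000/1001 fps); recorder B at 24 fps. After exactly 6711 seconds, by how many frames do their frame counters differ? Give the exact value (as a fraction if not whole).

A emits 24000/1001 × 6711 = 161064000/1001 frames; B emits 24 × 6711 = 161064.
Difference = 161064/1001 frames (≈ 160.9031); B is ahead of A.

161064/1001 frames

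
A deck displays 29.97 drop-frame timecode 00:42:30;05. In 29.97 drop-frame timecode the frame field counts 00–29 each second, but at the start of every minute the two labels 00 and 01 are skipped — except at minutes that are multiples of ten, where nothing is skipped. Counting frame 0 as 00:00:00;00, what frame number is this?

As if non-drop at 30 labels/s: (0 × 3600 + 42 × 60 + 30) × 30 + 5 = 76505.
Minute boundaries passed: 42; those not divisible by 10: 42 − 4 = 38; dropped labels = 2 × 38 = 76.
Actual frame index = 76505 − 76 = 76429.

76429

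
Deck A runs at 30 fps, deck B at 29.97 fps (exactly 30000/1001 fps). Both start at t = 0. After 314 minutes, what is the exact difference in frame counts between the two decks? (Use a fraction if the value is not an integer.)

314 min = 18840 s.
A emits 30 × 18840 = 565200 frames; B emits 30000/1001 × 18840 = 565200000/1001.
Difference = 565200/1001 frames (≈ 564.6354); B is behind A.

565200/1001 frames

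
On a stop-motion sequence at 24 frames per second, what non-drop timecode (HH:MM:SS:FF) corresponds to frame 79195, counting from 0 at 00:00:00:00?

79195 ÷ 24 = 3299 full seconds, remainder 19 frames.
3299 s = 0 h 54 min 59 s.
Timecode: 00:54:59:19.

00:54:59:19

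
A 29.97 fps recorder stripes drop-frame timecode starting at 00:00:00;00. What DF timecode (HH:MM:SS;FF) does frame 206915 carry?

01:55:04;03

Ten DF minutes hold 17982 frames, so frame 206915 lies in block 11 (frames 197802–215783) with 9113 frames into that block.
The block's first minute is 1800 frames and the rest 1798 each; 9113 frames reaches minute 5, so 11 × 18 + 5 × 2 = 208 labels have been skipped so far.
Adding those back, label number 206915 + 208 = 207123 at 30 labels/s is 6904 s + 3 f = 1 h 55 min 4 s frame 3, i.e. 01:55:04;03.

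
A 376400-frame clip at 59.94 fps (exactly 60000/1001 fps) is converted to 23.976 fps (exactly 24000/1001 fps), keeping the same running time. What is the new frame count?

Target frames = source frames × (target rate / source rate) = 376400 × (24000/1001)/(60000/1001) = 376400 × 2/5 = 150560.

150560 frames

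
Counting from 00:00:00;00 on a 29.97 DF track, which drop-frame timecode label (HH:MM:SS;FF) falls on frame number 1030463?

09:33:03;05

Ten DF minutes hold 17982 frames, so frame 1030463 lies in block 57 (frames 1024974–1042955) with 5489 frames into that block.
The block's first minute is 1800 frames and the rest 1798 each; 5489 frames reaches minute 3, so 57 × 18 + 3 × 2 = 1032 labels have been skipped so far.
Adding those back, label number 1030463 + 1032 = 1031495 at 30 labels/s is 34383 s + 5 f = 9 h 33 min 3 s frame 5, i.e. 09:33:03;05.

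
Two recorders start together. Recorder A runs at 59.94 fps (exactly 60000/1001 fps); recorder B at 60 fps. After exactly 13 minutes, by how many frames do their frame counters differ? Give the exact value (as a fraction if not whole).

13 min = 780 s.
A emits 60000/1001 × 780 = 3600000/77 frames; B emits 60 × 780 = 46800.
Difference = 3600/77 frames (≈ 46.7532); B is ahead of A.

3600/77 frames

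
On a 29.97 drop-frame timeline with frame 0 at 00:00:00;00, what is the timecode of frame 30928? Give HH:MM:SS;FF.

Ten DF minutes hold 17982 frames, so frame 30928 lies in block 1 (frames 17982–35963) with 12946 frames into that block.
The block's first minute is 1800 frames and the rest 1798 each; 12946 frames reaches minute 7, so 1 × 18 + 7 × 2 = 32 labels have been skipped so far.
Adding those back, label number 30928 + 32 = 30960 at 30 labels/s is 1032 s + 0 f = 0 h 17 min 12 s frame 0, i.e. 00:17:12;00.

00:17:12;00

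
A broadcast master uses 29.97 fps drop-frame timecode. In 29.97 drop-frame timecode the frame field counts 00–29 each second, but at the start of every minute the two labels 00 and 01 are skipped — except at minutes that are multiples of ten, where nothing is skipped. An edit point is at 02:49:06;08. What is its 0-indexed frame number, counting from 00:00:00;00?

304082

Complete 10-minute blocks: 16, each 17982 frames → 287712.
Remaining 9 whole minutes in the current block: 1800 + 8 × 1798 = 16184 frames.
Within the current minute: 6 × 30 + 8 − 2 = 186 (labels ;00/;01 skipped at this minute). Total = 287712 + 16184 + 186 = 304082.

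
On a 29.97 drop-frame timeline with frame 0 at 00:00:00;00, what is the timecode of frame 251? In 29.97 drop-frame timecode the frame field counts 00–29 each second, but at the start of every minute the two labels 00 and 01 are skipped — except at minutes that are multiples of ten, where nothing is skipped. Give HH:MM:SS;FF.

Ten DF minutes hold 17982 frames, so frame 251 lies in block 0 (frames 0–17981) with 251 frames into that block.
The block's first minute is 1800 frames and the rest 1798 each; 251 frames reaches minute 0, so 0 × 18 + 0 × 2 = 0 labels have been skipped so far.
Adding those back, label number 251 + 0 = 251 at 30 labels/s is 8 s + 11 f = 0 h 0 min 8 s frame 11, i.e. 00:00:08;11.

00:00:08;11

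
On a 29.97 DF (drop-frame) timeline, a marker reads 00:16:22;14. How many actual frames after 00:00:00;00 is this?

As if non-drop at 30 labels/s: (0 × 3600 + 16 × 60 + 22) × 30 + 14 = 29474.
Minute boundaries passed: 16; those not divisible by 10: 16 − 1 = 15; dropped labels = 2 × 15 = 30.
Actual frame index = 29474 − 30 = 29444.

29444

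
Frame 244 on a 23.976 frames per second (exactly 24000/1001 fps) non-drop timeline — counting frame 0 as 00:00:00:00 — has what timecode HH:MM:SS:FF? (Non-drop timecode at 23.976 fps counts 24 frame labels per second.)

00:00:10:04

244 ÷ 24 = 10 full seconds, remainder 4 frames.
10 s = 0 h 0 min 10 s.
Timecode: 00:00:10:04.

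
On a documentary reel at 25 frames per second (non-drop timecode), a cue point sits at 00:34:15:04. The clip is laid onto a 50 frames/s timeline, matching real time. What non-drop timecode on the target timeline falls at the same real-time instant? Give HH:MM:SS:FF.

00:34:15:08

Source frame index: (0×3600 + 34×60 + 15) × 25 + 4 = 51379.
Real time: 51379 / (25) = 51379/25 s.
Target frame: (51379/25) × (50) = 102758.
At 50 labels/s: frame 102758 → 00:34:15:08.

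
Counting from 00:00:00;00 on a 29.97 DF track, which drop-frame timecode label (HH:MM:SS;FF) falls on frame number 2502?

00:01:23;14

Each 10-minute DF block holds 10 × 60 × 30 − 9 × 2 = 17982 frames. 2502 ÷ 17982 → 0 full blocks, remainder 2502.
Within the partial block the first minute is 1800 frames and each further minute 1798, so 1 further minute boundary passed. Total skipped labels = 18 × 0 + 2 × 1 = 2.
Non-drop label index = 2502 + 2 = 2504; at 30 labels/s that is 00:01:23:14, i.e. DF 00:01:23;14.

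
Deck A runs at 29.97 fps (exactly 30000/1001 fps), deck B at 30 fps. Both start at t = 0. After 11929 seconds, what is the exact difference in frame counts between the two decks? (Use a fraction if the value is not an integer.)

357870/1001 frames

A emits 30000/1001 × 11929 = 357870000/1001 frames; B emits 30 × 11929 = 357870.
Difference = 357870/1001 frames (≈ 357.5125); B is ahead of A.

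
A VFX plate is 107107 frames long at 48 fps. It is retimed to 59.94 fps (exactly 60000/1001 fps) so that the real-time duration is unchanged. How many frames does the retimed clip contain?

Target frames = source frames × (target rate / source rate) = 107107 × (60000/1001)/(48) = 107107 × 1250/1001 = 133750.

133750 frames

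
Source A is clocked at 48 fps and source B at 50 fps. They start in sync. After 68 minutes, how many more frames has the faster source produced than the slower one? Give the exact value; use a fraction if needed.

8160 frames

68 min = 4080 s.
A emits 48 × 4080 = 195840 frames; B emits 50 × 4080 = 204000.
Difference = 8160 frames; B is ahead of A.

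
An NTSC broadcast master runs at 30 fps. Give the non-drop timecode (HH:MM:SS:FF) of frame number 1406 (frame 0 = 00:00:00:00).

00:00:46:26

1406 ÷ 30 = 46 full seconds, remainder 26 frames.
46 s = 0 h 0 min 46 s.
Timecode: 00:00:46:26.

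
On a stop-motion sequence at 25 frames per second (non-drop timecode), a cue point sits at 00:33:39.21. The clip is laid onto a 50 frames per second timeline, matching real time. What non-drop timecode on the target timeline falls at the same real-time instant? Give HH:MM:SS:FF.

00:33:39:42

Source frame index: (0×3600 + 33×60 + 39) × 25 + 21 = 50496.
Real time: 50496 / (25) = 50496/25 s.
Target frame: (50496/25) × (50) = 100992.
At 50 labels/s: frame 100992 → 00:33:39:42.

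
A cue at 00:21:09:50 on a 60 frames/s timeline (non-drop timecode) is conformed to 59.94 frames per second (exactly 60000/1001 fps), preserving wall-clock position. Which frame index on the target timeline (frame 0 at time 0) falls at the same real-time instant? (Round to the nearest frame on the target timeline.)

frame 76114

Source frame index: (0×3600 + 21×60 + 9) × 60 + 50 = 76190.
Real time: 76190 / (60) = 7619/6 s.
Target frame: (7619/6) × (60000/1001) = 76190000/1001 ≈ 76113.886 → 76114.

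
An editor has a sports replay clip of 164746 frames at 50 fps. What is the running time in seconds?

Running time = 164746 / (50) = 3294.92 s.

3294.92 seconds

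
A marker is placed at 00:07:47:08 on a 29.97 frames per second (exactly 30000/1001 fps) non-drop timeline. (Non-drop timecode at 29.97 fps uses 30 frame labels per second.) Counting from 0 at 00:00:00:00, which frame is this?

Total seconds to the label: (0 × 3600 + 7 × 60 + 47) = 467.
Frame index = 467 × 30 + 8 = 14018.

frame 14018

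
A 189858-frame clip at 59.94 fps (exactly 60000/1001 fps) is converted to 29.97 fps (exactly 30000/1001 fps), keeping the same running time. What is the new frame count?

94929 frames

Target frames = source frames × (target rate / source rate) = 189858 × (30000/1001)/(60000/1001) = 189858 × 1/2 = 94929.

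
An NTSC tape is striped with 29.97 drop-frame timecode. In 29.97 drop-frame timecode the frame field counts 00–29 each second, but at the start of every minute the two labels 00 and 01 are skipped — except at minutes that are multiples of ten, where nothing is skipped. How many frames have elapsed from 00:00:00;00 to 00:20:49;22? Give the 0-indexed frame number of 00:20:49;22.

37456

Complete 10-minute blocks: 2, each 17982 frames → 35964.
Remaining 0 whole minutes in the current block: 0 frames.
Within the current minute: 49 × 30 + 22 = 1492. Total = 35964 + 0 + 1492 = 37456.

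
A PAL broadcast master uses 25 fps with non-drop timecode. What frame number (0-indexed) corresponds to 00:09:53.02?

14827

Total seconds to the label: (0 × 3600 + 9 × 60 + 53) = 593.
Frame index = 593 × 25 + 2 = 14827.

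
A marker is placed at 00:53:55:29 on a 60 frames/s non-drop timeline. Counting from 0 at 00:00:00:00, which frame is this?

Total seconds to the label: (0 × 3600 + 53 × 60 + 55) = 3235.
Frame index = 3235 × 60 + 29 = 194129.

frame 194129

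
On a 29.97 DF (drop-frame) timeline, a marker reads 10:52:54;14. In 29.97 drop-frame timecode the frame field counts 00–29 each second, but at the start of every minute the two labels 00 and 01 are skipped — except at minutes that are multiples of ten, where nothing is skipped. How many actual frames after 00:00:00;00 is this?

1174060

As if non-drop at 30 labels/s: (10 × 3600 + 52 × 60 + 54) × 30 + 14 = 1175234.
Minute boundaries passed: 652; those not divisible by 10: 652 − 65 = 587; dropped labels = 2 × 587 = 1174.
Actual frame index = 1175234 − 1174 = 1174060.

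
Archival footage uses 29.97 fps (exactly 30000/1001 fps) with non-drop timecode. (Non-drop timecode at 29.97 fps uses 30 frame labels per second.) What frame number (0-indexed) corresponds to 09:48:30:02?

Total seconds to the label: (9 × 3600 + 48 × 60 + 30) = 35310.
Frame index = 35310 × 30 + 2 = 1059302.

1059302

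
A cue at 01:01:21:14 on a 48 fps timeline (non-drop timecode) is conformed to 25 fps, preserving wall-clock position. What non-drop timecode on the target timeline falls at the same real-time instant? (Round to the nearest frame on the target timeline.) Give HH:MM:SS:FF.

01:01:21:07

Source frame index: (1×3600 + 1×60 + 21) × 48 + 14 = 176702.
Real time: 176702 / (48) = 88351/24 s.
Target frame: (88351/24) × (25) = 2208775/24 ≈ 92032.292 → 92032.
At 25 labels/s: frame 92032 → 01:01:21:07.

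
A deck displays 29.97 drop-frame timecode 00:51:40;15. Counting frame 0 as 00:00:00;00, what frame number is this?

92923

As if non-drop at 30 labels/s: (0 × 3600 + 51 × 60 + 40) × 30 + 15 = 93015.
Minute boundaries passed: 51; those not divisible by 10: 51 − 5 = 46; dropped labels = 2 × 46 = 92.
Actual frame index = 93015 − 92 = 92923.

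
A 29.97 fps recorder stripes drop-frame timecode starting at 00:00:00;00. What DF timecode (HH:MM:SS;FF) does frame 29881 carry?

00:16:37;01

Each 10-minute DF block holds 10 × 60 × 30 − 9 × 2 = 17982 frames. 29881 ÷ 17982 → 1 full block, remainder 11899.
Within the partial block the first minute is 1800 frames and each further minute 1798, so 6 further minute boundaries passed. Total skipped labels = 18 × 1 + 2 × 6 = 30.
Non-drop label index = 29881 + 30 = 29911; at 30 labels/s that is 00:16:37:01, i.e. DF 00:16:37;01.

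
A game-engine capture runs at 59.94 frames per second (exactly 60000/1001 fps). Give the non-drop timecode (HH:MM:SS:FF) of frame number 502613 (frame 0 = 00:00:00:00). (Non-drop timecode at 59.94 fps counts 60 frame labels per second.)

502613 ÷ 60 = 8376 full seconds, remainder 53 frames.
8376 s = 2 h 19 min 36 s.
Timecode: 02:19:36:53.

02:19:36:53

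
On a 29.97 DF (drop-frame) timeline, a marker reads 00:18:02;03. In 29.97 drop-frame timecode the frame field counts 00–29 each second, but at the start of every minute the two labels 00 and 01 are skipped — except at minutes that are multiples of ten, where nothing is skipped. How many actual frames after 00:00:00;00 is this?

As if non-drop at 30 labels/s: (0 × 3600 + 18 × 60 + 2) × 30 + 3 = 32463.
Minute boundaries passed: 18; those not divisible by 10: 18 − 1 = 17; dropped labels = 2 × 17 = 34.
Actual frame index = 32463 − 34 = 32429.

32429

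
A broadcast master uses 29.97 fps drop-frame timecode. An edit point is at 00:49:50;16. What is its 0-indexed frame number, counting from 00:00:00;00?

89626

Complete 10-minute blocks: 4, each 17982 frames → 71928.
Remaining 9 whole minutes in the current block: 1800 + 8 × 1798 = 16184 frames.
Within the current minute: 50 × 30 + 16 − 2 = 1514 (labels ;00/;01 skipped at this minute). Total = 71928 + 16184 + 1514 = 89626.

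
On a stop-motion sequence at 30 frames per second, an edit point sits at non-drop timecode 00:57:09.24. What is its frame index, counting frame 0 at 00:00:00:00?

frame 102894

Total seconds to the label: (0 × 3600 + 57 × 60 + 9) = 3429.
Frame index = 3429 × 30 + 24 = 102894.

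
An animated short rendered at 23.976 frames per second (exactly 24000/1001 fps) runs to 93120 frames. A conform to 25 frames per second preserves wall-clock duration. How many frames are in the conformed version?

97097 frames

Target frames = source frames × (target rate / source rate) = 93120 × (25)/(24000/1001) = 93120 × 1001/960 = 97097.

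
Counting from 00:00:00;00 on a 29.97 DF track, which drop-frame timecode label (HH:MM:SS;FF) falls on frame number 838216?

Each 10-minute DF block holds 10 × 60 × 30 − 9 × 2 = 17982 frames. 838216 ÷ 17982 → 46 full blocks, remainder 11044.
Within the partial block the first minute is 1800 frames and each further minute 1798, so 6 further minute boundaries passed. Total skipped labels = 18 × 46 + 2 × 6 = 840.
Non-drop label index = 838216 + 840 = 839056; at 30 labels/s that is 07:46:08:16, i.e. DF 07:46:08;16.

07:46:08;16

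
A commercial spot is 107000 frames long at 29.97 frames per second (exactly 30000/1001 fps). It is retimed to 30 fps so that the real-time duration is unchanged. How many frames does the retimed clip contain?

Target frames = source frames × (target rate / source rate) = 107000 × (30)/(30000/1001) = 107000 × 1001/1000 = 107107.

107107 frames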